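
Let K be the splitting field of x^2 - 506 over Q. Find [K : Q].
[K : Q] = 2

f(x) = x^2 - 506 factors as (x - √506)(x + √506). The splitting field is K = Q(√506). Since 506 is squarefree and > 1, it is not a perfect square, so x^2 - 506 is irreducible over Q and [Q(√506) : Q] = 2. Hence [K : Q] = 2.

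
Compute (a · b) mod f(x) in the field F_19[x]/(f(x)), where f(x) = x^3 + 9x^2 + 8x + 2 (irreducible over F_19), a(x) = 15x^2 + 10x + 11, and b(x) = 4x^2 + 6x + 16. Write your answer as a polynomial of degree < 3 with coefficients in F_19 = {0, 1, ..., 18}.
a · b ≡ x^2 + 4x + 8 (mod f(x))

Multiply in F_19[x]: a(x)·b(x) = (15x^2 + 10x + 11)·(4x^2 + 6x + 16) = 3x^4 + 16x^3 + 2x^2 + 17x + 5. This has degree ≥ 3, so divide by f(x) over F_19: 3x^4 + 16x^3 + 2x^2 + 17x + 5 = (3x + 8)·(x^3 + 9x^2 + 8x + 2) + (x^2 + 4x + 8). Hence a·b ≡ x^2 + 4x + 8 (mod f). (F_19[x]/(f) is a field with 19^3 = 6859 elements since f is irreducible of degree 3.)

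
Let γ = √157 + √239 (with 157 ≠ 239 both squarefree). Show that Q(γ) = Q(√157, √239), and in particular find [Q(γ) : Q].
[Q(γ) : Q] = 4 (equivalently, Q(γ) = Q(√157, √239))

Obviously Q(γ) ⊆ Q(√157, √239), and [Q(√157, √239):Q] = 4 (since 157, 239 are distinct squarefree integers > 1 with 37523 not a perfect square). To show equality we compute the minimal polynomial of γ. From γ = √157 + √239: γ^2 = 157 + 2√(37523) + 239 = 396 + 2√(37523), so γ^2 - 396 = 2√(37523); squaring, (γ^2 - 396)^2 = 4·37523, i.e. γ^4 - 792γ^2 + 156816 - 150092 = 0, i.e. γ^4 - 792γ^2 + 6724 = 0. So γ is a root of x^4 - 792x^2 + 6724. This polynomial is irreducible over Q: it has no rational root (each ±√157 ± √239 is irrational), and any factorization into two quadratics over Q would force √(37523) ∈ Q (pairing opposite roots) or √157, √239 ∈ Q (other pairings), all impossible. Hence [Q(γ):Q] = 4 = [Q(√157, √239):Q], so Q(γ) = Q(√157, √239).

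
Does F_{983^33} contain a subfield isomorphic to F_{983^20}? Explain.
No: F_{983^20} is not a subfield of F_{983^33}

F_{p^m} embeds in F_{p^n} iff m | n. Here 20 ∤ 33 (since 33 = 1·20 + 13 with remainder 13 ≠ 0), so F_{983^20} is not a subfield of F_{983^33}. Equivalently: if it were, the tower law would give 20 = [F_{983^20}:F_983] dividing [F_{983^33}:F_983] = 33, contradiction.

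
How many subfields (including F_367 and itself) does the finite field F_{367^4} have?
F_{367^4} has 3 subfields

The subfields of F_{p^n} are exactly the fields F_{p^d} for d | n (each is the fixed field of the unique index-d subgroup of Gal(F_{p^n}/F_p) ≅ Z/nZ). The divisors of n = 4 are {1, 2, 4}, giving 3 subfields: F_{367^1}, F_{367^2}, F_{367^4}.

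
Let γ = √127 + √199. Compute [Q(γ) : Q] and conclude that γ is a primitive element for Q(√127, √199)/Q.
[Q(γ) : Q] = 4 (equivalently, Q(γ) = Q(√127, √199))

Obviously Q(γ) ⊆ Q(√127, √199), and [Q(√127, √199):Q] = 4 (since 127, 199 are distinct squarefree integers > 1 with 25273 not a perfect square). To show equality we compute the minimal polynomial of γ. From γ = √127 + √199: γ^2 = 127 + 2√(25273) + 199 = 326 + 2√(25273), so γ^2 - 326 = 2√(25273); squaring, (γ^2 - 326)^2 = 4·25273, i.e. γ^4 - 652γ^2 + 106276 - 101092 = 0, i.e. γ^4 - 652γ^2 + 5184 = 0. So γ is a root of x^4 - 652x^2 + 5184. This polynomial is irreducible over Q: it has no rational root (each ±√127 ± √199 is irrational), and any factorization into two quadratics over Q would force √(25273) ∈ Q (pairing opposite roots) or √127, √199 ∈ Q (other pairings), all impossible. Hence [Q(γ):Q] = 4 = [Q(√127, √199):Q], so Q(γ) = Q(√127, √199).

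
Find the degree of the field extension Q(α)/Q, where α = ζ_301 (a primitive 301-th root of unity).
[Q(α):Q] = 252

The minimal polynomial of ζ_301 over Q is the 301-th cyclotomic polynomial Φ_301(x), which is irreducible over Q and has degree φ(301) = 252. Hence [Q(α):Q] = φ(301) = 252.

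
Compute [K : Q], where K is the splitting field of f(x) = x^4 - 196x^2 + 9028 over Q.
[K : Q] = 4

Solving the quadratic in x^2: x^2 = (196 ± √(196^2 - 4·9028))/2 = (196 ± √2304)/2 = (196 ± 48)/2, giving x^2 = 74 or x^2 = 122. So f(x) = (x^2 - 74)(x^2 - 122) and the roots of f are ±√74, ±√122. Hence the splitting field is K = Q(√74, √122). Since 74 and 122 are distinct squarefree integers > 1, their product 9028 is not a perfect square, so √122 ∉ Q(√74). By the tower law [K:Q] = [Q(√74,√122):Q(√74)] · [Q(√74):Q] = 2 · 2 = 4.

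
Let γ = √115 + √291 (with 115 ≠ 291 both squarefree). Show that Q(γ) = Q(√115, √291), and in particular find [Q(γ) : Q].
[Q(γ) : Q] = 4 (equivalently, Q(γ) = Q(√115, √291))

Obviously Q(γ) ⊆ Q(√115, √291), and [Q(√115, √291):Q] = 4 (since 115, 291 are distinct squarefree integers > 1 with 33465 not a perfect square). To show equality we compute the minimal polynomial of γ. From γ = √115 + √291: γ^2 = 115 + 2√(33465) + 291 = 406 + 2√(33465), so γ^2 - 406 = 2√(33465); squaring, (γ^2 - 406)^2 = 4·33465, i.e. γ^4 - 812γ^2 + 164836 - 133860 = 0, i.e. γ^4 - 812γ^2 + 30976 = 0. So γ is a root of x^4 - 812x^2 + 30976. This polynomial is irreducible over Q: it has no rational root (each ±√115 ± √291 is irrational), and any factorization into two quadratics over Q would force √(33465) ∈ Q (pairing opposite roots) or √115, √291 ∈ Q (other pairings), all impossible. Hence [Q(γ):Q] = 4 = [Q(√115, √291):Q], so Q(γ) = Q(√115, √291).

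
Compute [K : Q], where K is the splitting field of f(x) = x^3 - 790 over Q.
[K : Q] = 6

The roots of x^3 - 790 are ∛790, ω∛790, ω^2∛790 where ω = e^(2πi/3) is a primitive cube root of unity, so K = Q(∛790, ω). Now [Q(∛790):Q] = 3 (since 790 is not a perfect cube, x^3 - 790 is irreducible) and [Q(ω):Q] = 2. Both 2 and 3 divide [K:Q], and [K:Q] ≤ 3·2 = 6, so [K:Q] = 6. (Equivalently: Q(∛790) ⊂ R but ω ∉ R, so [K : Q(∛790)] = 2.)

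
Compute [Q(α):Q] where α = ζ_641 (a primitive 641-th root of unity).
[Q(α):Q] = 640

The minimal polynomial of ζ_641 over Q is the 641-th cyclotomic polynomial Φ_641(x), which is irreducible over Q and has degree φ(641) = 640. Hence [Q(α):Q] = φ(641) = 640.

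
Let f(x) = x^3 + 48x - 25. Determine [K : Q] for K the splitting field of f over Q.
[K : Q] = 6

By the rational root test, any rational root of the monic integer polynomial f(x) = x^3 + 48x - 25 must be an integer dividing the constant term -25, i.e. one of ±{1, 5, 25}. Evaluating: f(1) = 24, f(-1) = -74, f(5) = 340, f(-5) = -390, f(25) = 16800, f(-25) = -16850; none is 0, so f has no rational root and is therefore irreducible over Q (a cubic with no linear factor over a field is irreducible). For an irreducible cubic, the Galois group is A_3 or S_3 according as the discriminant disc(f) = -4a^3 - 27b^2 = -4·(48)^3 - 27·(-25)^2 = -459243 is or is not a square in Q. Here disc(f) = -459243 is not a perfect square in Q, so the Galois group of f over Q is not contained in A_3 and must be all of S_3. The splitting field has degree |S_3| = 6 over Q, so [K : Q] = 6.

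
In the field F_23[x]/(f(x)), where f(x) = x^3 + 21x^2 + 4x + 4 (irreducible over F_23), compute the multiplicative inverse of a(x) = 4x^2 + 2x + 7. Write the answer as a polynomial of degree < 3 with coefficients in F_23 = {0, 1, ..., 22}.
a(x)^(-1) ≡ 10x^2 + 7x + 1 (mod f(x))

Since f is irreducible over F_23, F_23[x]/(f) is a field and a(x) ≠ 0 has an inverse. Apply the extended Euclidean algorithm to f(x) and a(x) in F_23[x]: f(x) = (6x + 8)·a(x) + (15x + 17);  a(x) = (11x + 3)·(15x + 17) + (2). The last nonzero remainder is the constant 2 = gcd(f, a) in F_23. Back-substituting through the division chain expresses 2 = s(x)·a(x) + t(x)·f(x) with s(x) ≡ 20x^2 + 14x + 2 (mod f), so (20x^2 + 14x + 2)·a(x) ≡ 2 (mod f). Multiplying by 2^(-1) ≡ 12 in F_23 gives a(x)^(-1) ≡ 12·(20x^2 + 14x + 2) ≡ 10x^2 + 7x + 1 (mod f). Check: (4x^2 + 2x + 7)·(10x^2 + 7x + 1) = 17x^4 + 2x^3 + 19x^2 + 5x + 7 ≡ 1 (mod x^3 + 21x^2 + 4x + 4).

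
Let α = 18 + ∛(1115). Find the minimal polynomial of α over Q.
m_α(x) = x^3 - 54x^2 + 972x - 6947

Set β = α - 18 = ∛(1115), so β^3 = 1115. Then (α - 18)^3 - 1115 = 0, i.e. α is a root of g(x) = (x - 18)^3 - 1115 = x^3 - 54x^2 + 972x - 6947. Since g(x) = h(x - 18) where h(x) = x^3 - 1115, and h is irreducible over Q (because 1115 is not a perfect cube, so h has no rational root, and a monic cubic with no rational root is irreducible), g is also irreducible (irreducibility is preserved under the substitution x → x - 18). Hence m_α(x) = x^3 - 54x^2 + 972x - 6947.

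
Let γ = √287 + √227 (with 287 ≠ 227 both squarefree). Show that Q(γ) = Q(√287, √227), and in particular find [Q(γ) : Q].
[Q(γ) : Q] = 4 (equivalently, Q(γ) = Q(√287, √227))

Obviously Q(γ) ⊆ Q(√287, √227), and [Q(√287, √227):Q] = 4 (since 287, 227 are distinct squarefree integers > 1 with 65149 not a perfect square). To show equality we compute the minimal polynomial of γ. From γ = √287 + √227: γ^2 = 287 + 2√(65149) + 227 = 514 + 2√(65149), so γ^2 - 514 = 2√(65149); squaring, (γ^2 - 514)^2 = 4·65149, i.e. γ^4 - 1028γ^2 + 264196 - 260596 = 0, i.e. γ^4 - 1028γ^2 + 3600 = 0. So γ is a root of x^4 - 1028x^2 + 3600. This polynomial is irreducible over Q: it has no rational root (each ±√287 ± √227 is irrational), and any factorization into two quadratics over Q would force √(65149) ∈ Q (pairing opposite roots) or √287, √227 ∈ Q (other pairings), all impossible. Hence [Q(γ):Q] = 4 = [Q(√287, √227):Q], so Q(γ) = Q(√287, √227).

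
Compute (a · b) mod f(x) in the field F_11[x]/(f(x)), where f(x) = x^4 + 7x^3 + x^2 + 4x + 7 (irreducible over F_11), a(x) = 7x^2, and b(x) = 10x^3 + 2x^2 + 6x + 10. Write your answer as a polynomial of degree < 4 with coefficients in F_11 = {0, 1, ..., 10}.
a · b ≡ 4x^3 + 2x^2 + 6x + 10 (mod f(x))

Multiply in F_11[x]: a(x)·b(x) = (7x^2)·(10x^3 + 2x^2 + 6x + 10) = 4x^5 + 3x^4 + 9x^3 + 4x^2. This has degree ≥ 4, so divide by f(x) over F_11: 4x^5 + 3x^4 + 9x^3 + 4x^2 = (4x + 8)·(x^4 + 7x^3 + x^2 + 4x + 7) + (4x^3 + 2x^2 + 6x + 10). Hence a·b ≡ 4x^3 + 2x^2 + 6x + 10 (mod f). (F_11[x]/(f) is a field with 11^4 = 14641 elements since f is irreducible of degree 4.)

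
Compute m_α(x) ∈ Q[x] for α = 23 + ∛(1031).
m_α(x) = x^3 - 69x^2 + 1587x - 13198

Set β = α - 23 = ∛(1031), so β^3 = 1031. Then (α - 23)^3 - 1031 = 0, i.e. α is a root of g(x) = (x - 23)^3 - 1031 = x^3 - 69x^2 + 1587x - 13198. Since g(x) = h(x - 23) where h(x) = x^3 - 1031, and h is irreducible over Q (because 1031 is not a perfect cube, so h has no rational root, and a monic cubic with no rational root is irreducible), g is also irreducible (irreducibility is preserved under the substitution x → x - 23). Hence m_α(x) = x^3 - 69x^2 + 1587x - 13198.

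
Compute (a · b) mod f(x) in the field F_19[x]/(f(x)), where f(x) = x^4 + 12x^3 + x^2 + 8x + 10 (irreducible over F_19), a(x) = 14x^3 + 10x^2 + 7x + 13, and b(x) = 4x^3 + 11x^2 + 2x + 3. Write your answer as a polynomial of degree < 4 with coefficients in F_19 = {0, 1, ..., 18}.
a · b ≡ 8x^3 + 18x^2 + 11x + 4 (mod f(x))

Multiply in F_19[x]: a(x)·b(x) = (14x^3 + 10x^2 + 7x + 13)·(4x^3 + 11x^2 + 2x + 3) = 18x^6 + 4x^5 + 14x^4 + x^3 + 16x^2 + 9x + 1. This has degree ≥ 4, so divide by f(x) over F_19: 18x^6 + 4x^5 + 14x^4 + x^3 + 16x^2 + 9x + 1 = (18x^2 + 16x + 13)·(x^4 + 12x^3 + x^2 + 8x + 10) + (8x^3 + 18x^2 + 11x + 4). Hence a·b ≡ 8x^3 + 18x^2 + 11x + 4 (mod f). (F_19[x]/(f) is a field with 19^4 = 130321 elements since f is irreducible of degree 4.)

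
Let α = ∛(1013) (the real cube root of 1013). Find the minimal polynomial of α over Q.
m_α(x) = x^3 - 1013

α satisfies α^3 = 1013, so x^3 - 1013 annihilates α. By the rational root test, a rational root p/q (in lowest terms) of x^3 - 1013 would satisfy p^3 = 1013 q^3, forcing q = 1 and p^3 = 1013; but 1013 is not a perfect cube, contradiction. A monic cubic over Q with no rational root is irreducible (any nontrivial factorization would include a linear factor). Hence x^3 - 1013 is the minimal polynomial of α, and in particular [Q(α):Q] = 3.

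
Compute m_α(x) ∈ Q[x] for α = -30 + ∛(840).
m_α(x) = x^3 + 90x^2 + 2700x + 26160

Set β = α + 30 = ∛(840), so β^3 = 840. Then (α + 30)^3 - 840 = 0, i.e. α is a root of g(x) = (x + 30)^3 - 840 = x^3 + 90x^2 + 2700x + 26160. Since g(x) = h(x + 30) where h(x) = x^3 - 840, and h is irreducible over Q (because 840 is not a perfect cube, so h has no rational root, and a monic cubic with no rational root is irreducible), g is also irreducible (irreducibility is preserved under the substitution x → x + 30). Hence m_α(x) = x^3 + 90x^2 + 2700x + 26160.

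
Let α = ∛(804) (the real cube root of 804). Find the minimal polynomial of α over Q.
m_α(x) = x^3 - 804

α satisfies α^3 = 804, so x^3 - 804 annihilates α. By the rational root test, a rational root p/q (in lowest terms) of x^3 - 804 would satisfy p^3 = 804 q^3, forcing q = 1 and p^3 = 804; but 804 is not a perfect cube, contradiction. A monic cubic over Q with no rational root is irreducible (any nontrivial factorization would include a linear factor). Hence x^3 - 804 is the minimal polynomial of α, and in particular [Q(α):Q] = 3.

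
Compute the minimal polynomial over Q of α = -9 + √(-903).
m_α(x) = x^2 + 18x + 984

From α + 9 = √(-903), squaring gives (α + 9)^2 = -903, i.e. α^2 + 18α + 81 = -903, so α^2 + 18α + 984 = 0. The discriminant of x^2 + 18x + 984 is (18)^2 - 4·(984) = 324 - 3936 = -3612, and 4·(-903) is not a perfect square in Q since -903 is squarefree and ≠ 1. Hence x^2 + 18x + 984 is irreducible over Q and is the minimal polynomial of α.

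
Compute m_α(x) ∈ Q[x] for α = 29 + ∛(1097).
m_α(x) = x^3 - 87x^2 + 2523x - 25486

Set β = α - 29 = ∛(1097), so β^3 = 1097. Then (α - 29)^3 - 1097 = 0, i.e. α is a root of g(x) = (x - 29)^3 - 1097 = x^3 - 87x^2 + 2523x - 25486. Since g(x) = h(x - 29) where h(x) = x^3 - 1097, and h is irreducible over Q (because 1097 is not a perfect cube, so h has no rational root, and a monic cubic with no rational root is irreducible), g is also irreducible (irreducibility is preserved under the substitution x → x - 29). Hence m_α(x) = x^3 - 87x^2 + 2523x - 25486.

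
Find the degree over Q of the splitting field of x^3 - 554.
[K : Q] = 6

The roots of x^3 - 554 are ∛554, ω∛554, ω^2∛554 where ω = e^(2πi/3) is a primitive cube root of unity, so K = Q(∛554, ω). Now [Q(∛554):Q] = 3 (since 554 is not a perfect cube, x^3 - 554 is irreducible) and [Q(ω):Q] = 2. Both 2 and 3 divide [K:Q], and [K:Q] ≤ 3·2 = 6, so [K:Q] = 6. (Equivalently: Q(∛554) ⊂ R but ω ∉ R, so [K : Q(∛554)] = 2.)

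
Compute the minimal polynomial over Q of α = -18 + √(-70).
m_α(x) = x^2 + 36x + 394

From α + 18 = √(-70), squaring gives (α + 18)^2 = -70, i.e. α^2 + 36α + 324 = -70, so α^2 + 36α + 394 = 0. The discriminant of x^2 + 36x + 394 is (36)^2 - 4·(394) = 1296 - 1576 = -280, and 4·(-70) is not a perfect square in Q since -70 is squarefree and ≠ 1. Hence x^2 + 36x + 394 is irreducible over Q and is the minimal polynomial of α.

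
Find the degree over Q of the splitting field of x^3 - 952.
[K : Q] = 6

The roots of x^3 - 952 are ∛952, ω∛952, ω^2∛952 where ω = e^(2πi/3) is a primitive cube root of unity, so K = Q(∛952, ω). Now [Q(∛952):Q] = 3 (since 952 is not a perfect cube, x^3 - 952 is irreducible) and [Q(ω):Q] = 2. Both 2 and 3 divide [K:Q], and [K:Q] ≤ 3·2 = 6, so [K:Q] = 6. (Equivalently: Q(∛952) ⊂ R but ω ∉ R, so [K : Q(∛952)] = 2.)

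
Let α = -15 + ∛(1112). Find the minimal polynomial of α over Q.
m_α(x) = x^3 + 45x^2 + 675x + 2263

Set β = α + 15 = ∛(1112), so β^3 = 1112. Then (α + 15)^3 - 1112 = 0, i.e. α is a root of g(x) = (x + 15)^3 - 1112 = x^3 + 45x^2 + 675x + 2263. Since g(x) = h(x + 15) where h(x) = x^3 - 1112, and h is irreducible over Q (because 1112 is not a perfect cube, so h has no rational root, and a monic cubic with no rational root is irreducible), g is also irreducible (irreducibility is preserved under the substitution x → x + 15). Hence m_α(x) = x^3 + 45x^2 + 675x + 2263.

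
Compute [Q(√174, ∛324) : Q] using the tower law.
[Q(√174, ∛324) : Q] = 6

Let L = Q(√174, ∛324). Since Q(√174) ⊂ L and [Q(√174):Q] = 2, the tower law gives 2 | [L:Q]. Likewise Q(∛324) ⊂ L with [Q(∛324):Q] = 3 (because 324 is not a perfect cube), so 3 | [L:Q]. As gcd(2,3) = 1, [L:Q] is divisible by 6. Conversely L is generated over Q by √174 and ∛324, so [L:Q] ≤ 2·3 = 6. Therefore [Q(√174, ∛324) : Q] = 6.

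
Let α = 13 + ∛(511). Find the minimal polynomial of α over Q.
m_α(x) = x^3 - 39x^2 + 507x - 2708

Set β = α - 13 = ∛(511), so β^3 = 511. Then (α - 13)^3 - 511 = 0, i.e. α is a root of g(x) = (x - 13)^3 - 511 = x^3 - 39x^2 + 507x - 2708. Since g(x) = h(x - 13) where h(x) = x^3 - 511, and h is irreducible over Q (because 511 is not a perfect cube, so h has no rational root, and a monic cubic with no rational root is irreducible), g is also irreducible (irreducibility is preserved under the substitution x → x - 13). Hence m_α(x) = x^3 - 39x^2 + 507x - 2708.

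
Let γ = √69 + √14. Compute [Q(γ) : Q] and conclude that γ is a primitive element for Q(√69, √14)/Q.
[Q(γ) : Q] = 4 (equivalently, Q(γ) = Q(√69, √14))

Obviously Q(γ) ⊆ Q(√69, √14), and [Q(√69, √14):Q] = 4 (since 69, 14 are distinct squarefree integers > 1 with 966 not a perfect square). To show equality we compute the minimal polynomial of γ. From γ = √69 + √14: γ^2 = 69 + 2√(966) + 14 = 83 + 2√(966), so γ^2 - 83 = 2√(966); squaring, (γ^2 - 83)^2 = 4·966, i.e. γ^4 - 166γ^2 + 6889 - 3864 = 0, i.e. γ^4 - 166γ^2 + 3025 = 0. So γ is a root of x^4 - 166x^2 + 3025. This polynomial is irreducible over Q: it has no rational root (each ±√69 ± √14 is irrational), and any factorization into two quadratics over Q would force √(966) ∈ Q (pairing opposite roots) or √69, √14 ∈ Q (other pairings), all impossible. Hence [Q(γ):Q] = 4 = [Q(√69, √14):Q], so Q(γ) = Q(√69, √14).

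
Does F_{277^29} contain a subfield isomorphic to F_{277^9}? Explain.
No: F_{277^9} is not a subfield of F_{277^29}

F_{p^m} embeds in F_{p^n} iff m | n. Here 9 ∤ 29 (since 29 = 3·9 + 2 with remainder 2 ≠ 0), so F_{277^9} is not a subfield of F_{277^29}. Equivalently: if it were, the tower law would give 9 = [F_{277^9}:F_277] dividing [F_{277^29}:F_277] = 29, contradiction.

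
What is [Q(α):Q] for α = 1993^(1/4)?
[Q(α):Q] = 4

α is a root of x^4 - 1993. By Eisenstein's criterion at the prime p = 1993 (which divides the constant term 1993 but p^2 = 3972049 does not, since 1993 is squarefree), x^4 - 1993 is irreducible over Q. Hence [Q(α):Q] = 4.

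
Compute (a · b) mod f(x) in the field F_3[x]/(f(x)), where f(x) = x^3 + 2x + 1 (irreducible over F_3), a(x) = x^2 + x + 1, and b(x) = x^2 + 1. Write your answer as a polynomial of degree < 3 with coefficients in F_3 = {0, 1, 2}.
a · b ≡ x (mod f(x))

Multiply in F_3[x]: a(x)·b(x) = (x^2 + x + 1)·(x^2 + 1) = x^4 + x^3 + 2x^2 + x + 1. This has degree ≥ 3, so divide by f(x) over F_3: x^4 + x^3 + 2x^2 + x + 1 = (x + 1)·(x^3 + 2x + 1) + (x). Hence a·b ≡ x (mod f). (F_3[x]/(f) is a field with 3^3 = 27 elements since f is irreducible of degree 3.)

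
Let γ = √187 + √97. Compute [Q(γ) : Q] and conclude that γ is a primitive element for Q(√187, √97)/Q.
[Q(γ) : Q] = 4 (equivalently, Q(γ) = Q(√187, √97))

Obviously Q(γ) ⊆ Q(√187, √97), and [Q(√187, √97):Q] = 4 (since 187, 97 are distinct squarefree integers > 1 with 18139 not a perfect square). To show equality we compute the minimal polynomial of γ. From γ = √187 + √97: γ^2 = 187 + 2√(18139) + 97 = 284 + 2√(18139), so γ^2 - 284 = 2√(18139); squaring, (γ^2 - 284)^2 = 4·18139, i.e. γ^4 - 568γ^2 + 80656 - 72556 = 0, i.e. γ^4 - 568γ^2 + 8100 = 0. So γ is a root of x^4 - 568x^2 + 8100. This polynomial is irreducible over Q: it has no rational root (each ±√187 ± √97 is irrational), and any factorization into two quadratics over Q would force √(18139) ∈ Q (pairing opposite roots) or √187, √97 ∈ Q (other pairings), all impossible. Hence [Q(γ):Q] = 4 = [Q(√187, √97):Q], so Q(γ) = Q(√187, √97).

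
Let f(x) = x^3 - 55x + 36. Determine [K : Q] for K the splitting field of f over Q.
[K : Q] = 6

By the rational root test, any rational root of the monic integer polynomial f(x) = x^3 - 55x + 36 must be an integer dividing the constant term 36, i.e. one of ±{1, 2, 3, 4, 6, 9, 12, 18, 36}. Evaluating: f(1) = -18, f(-1) = 90, f(2) = -66, f(-2) = 138, f(3) = -102, f(-3) = 174, f(4) = -120, f(-4) = 192, f(6) = -78, f(-6) = 150, f(9) = 270, f(-9) = -198, f(12) = 1104, f(-12) = -1032, f(18) = 4878, f(-18) = -4806, f(36) = 44712, f(-36) = -44640; none is 0, so f has no rational root and is therefore irreducible over Q (a cubic with no linear factor over a field is irreducible). For an irreducible cubic, the Galois group is A_3 or S_3 according as the discriminant disc(f) = -4a^3 - 27b^2 = -4·(-55)^3 - 27·(36)^2 = 630508 is or is not a square in Q. Here disc(f) = 630508 is not a perfect square in Q, so the Galois group of f over Q is not contained in A_3 and must be all of S_3. The splitting field has degree |S_3| = 6 over Q, so [K : Q] = 6.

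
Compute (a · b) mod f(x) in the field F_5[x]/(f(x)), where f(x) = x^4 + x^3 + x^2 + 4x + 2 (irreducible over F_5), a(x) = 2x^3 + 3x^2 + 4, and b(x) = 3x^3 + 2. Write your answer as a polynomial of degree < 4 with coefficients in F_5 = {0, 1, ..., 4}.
a · b ≡ 3x^3 + x^2 + 1 (mod f(x))

Multiply in F_5[x]: a(x)·b(x) = (2x^3 + 3x^2 + 4)·(3x^3 + 2) = x^6 + 4x^5 + x^3 + x^2 + 3. This has degree ≥ 4, so divide by f(x) over F_5: x^6 + 4x^5 + x^3 + x^2 + 3 = (x^2 + 3x + 1)·(x^4 + x^3 + x^2 + 4x + 2) + (3x^3 + x^2 + 1). Hence a·b ≡ 3x^3 + x^2 + 1 (mod f). (F_5[x]/(f) is a field with 5^4 = 625 elements since f is irreducible of degree 4.)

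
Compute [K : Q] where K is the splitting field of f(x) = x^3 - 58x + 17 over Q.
[K : Q] = 6

By the rational root test, any rational root of the monic integer polynomial f(x) = x^3 - 58x + 17 must be an integer dividing the constant term 17, i.e. one of ±{1, 17}. Evaluating: f(1) = -40, f(-1) = 74, f(17) = 3944, f(-17) = -3910; none is 0, so f has no rational root and is therefore irreducible over Q (a cubic with no linear factor over a field is irreducible). For an irreducible cubic, the Galois group is A_3 or S_3 according as the discriminant disc(f) = -4a^3 - 27b^2 = -4·(-58)^3 - 27·(17)^2 = 772645 is or is not a square in Q. Here disc(f) = 772645 is not a perfect square in Q, so the Galois group of f over Q is not contained in A_3 and must be all of S_3. The splitting field has degree |S_3| = 6 over Q, so [K : Q] = 6.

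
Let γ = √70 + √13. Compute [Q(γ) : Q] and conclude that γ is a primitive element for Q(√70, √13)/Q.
[Q(γ) : Q] = 4 (equivalently, Q(γ) = Q(√70, √13))

Obviously Q(γ) ⊆ Q(√70, √13), and [Q(√70, √13):Q] = 4 (since 70, 13 are distinct squarefree integers > 1 with 910 not a perfect square). To show equality we compute the minimal polynomial of γ. From γ = √70 + √13: γ^2 = 70 + 2√(910) + 13 = 83 + 2√(910), so γ^2 - 83 = 2√(910); squaring, (γ^2 - 83)^2 = 4·910, i.e. γ^4 - 166γ^2 + 6889 - 3640 = 0, i.e. γ^4 - 166γ^2 + 3249 = 0. So γ is a root of x^4 - 166x^2 + 3249. This polynomial is irreducible over Q: it has no rational root (each ±√70 ± √13 is irrational), and any factorization into two quadratics over Q would force √(910) ∈ Q (pairing opposite roots) or √70, √13 ∈ Q (other pairings), all impossible. Hence [Q(γ):Q] = 4 = [Q(√70, √13):Q], so Q(γ) = Q(√70, √13).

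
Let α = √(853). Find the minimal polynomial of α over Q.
m_α(x) = x^2 - 853

α satisfies α^2 - 853 = 0, so x^2 - 853 annihilates α. Since d = 853 is squarefree and ≠ 1, it is not a perfect square in Q, so x^2 - 853 has no rational root and is therefore irreducible over Q (a degree-2 polynomial over a field is irreducible iff it has no root). Hence m_α(x) = x^2 - 853.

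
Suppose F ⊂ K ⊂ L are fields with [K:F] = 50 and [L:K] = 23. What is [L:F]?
[L:F] = 1150

The tower law says that for any tower of field extensions F ⊂ K ⊂ L with finite degrees, [L:F] = [L:K] · [K:F]. Here this gives [L:F] = 23 · 50 = 1150.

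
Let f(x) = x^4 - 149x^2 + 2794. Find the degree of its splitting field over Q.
[K : Q] = 4

Solving the quadratic in x^2: x^2 = (149 ± √(149^2 - 4·2794))/2 = (149 ± √11025)/2 = (149 ± 105)/2, giving x^2 = 127 or x^2 = 22. So f(x) = (x^2 - 127)(x^2 - 22) and the roots of f are ±√127, ±√22. Hence the splitting field is K = Q(√127, √22). Since 127 and 22 are distinct squarefree integers > 1, their product 2794 is not a perfect square, so √22 ∉ Q(√127). By the tower law [K:Q] = [Q(√127,√22):Q(√127)] · [Q(√127):Q] = 2 · 2 = 4.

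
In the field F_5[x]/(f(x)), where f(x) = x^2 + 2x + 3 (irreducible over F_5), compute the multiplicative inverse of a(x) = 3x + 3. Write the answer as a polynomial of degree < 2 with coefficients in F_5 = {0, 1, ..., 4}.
a(x)^(-1) ≡ 4x + 4 (mod f(x))

Since f is irreducible over F_5, F_5[x]/(f) is a field and a(x) ≠ 0 has an inverse. Apply the extended Euclidean algorithm to f(x) and a(x) in F_5[x]: f(x) = (2x + 2)·a(x) + (2). The last nonzero remainder is the constant 2 = gcd(f, a) in F_5. Back-substituting through the division chain expresses 2 = s(x)·a(x) + t(x)·f(x) with s(x) ≡ 3x + 3 (mod f), so (3x + 3)·a(x) ≡ 2 (mod f). Multiplying by 2^(-1) ≡ 3 in F_5 gives a(x)^(-1) ≡ 3·(3x + 3) ≡ 4x + 4 (mod f). Check: (3x + 3)·(4x + 4) = 2x^2 + 4x + 2 ≡ 1 (mod x^2 + 2x + 3).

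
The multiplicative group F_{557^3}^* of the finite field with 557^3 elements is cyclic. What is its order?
|F_{557^3}^*| = 172808692

F_{557^3} has 557^3 = 172808693 elements; its multiplicative group consists of all nonzero elements, so |F_{557^3}^*| = 172808693 - 1 = 172808692. (It is cyclic since any finite subgroup of the multiplicative group of a field is cyclic.)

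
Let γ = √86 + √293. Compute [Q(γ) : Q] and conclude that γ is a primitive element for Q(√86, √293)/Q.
[Q(γ) : Q] = 4 (equivalently, Q(γ) = Q(√86, √293))

Obviously Q(γ) ⊆ Q(√86, √293), and [Q(√86, √293):Q] = 4 (since 86, 293 are distinct squarefree integers > 1 with 25198 not a perfect square). To show equality we compute the minimal polynomial of γ. From γ = √86 + √293: γ^2 = 86 + 2√(25198) + 293 = 379 + 2√(25198), so γ^2 - 379 = 2√(25198); squaring, (γ^2 - 379)^2 = 4·25198, i.e. γ^4 - 758γ^2 + 143641 - 100792 = 0, i.e. γ^4 - 758γ^2 + 42849 = 0. So γ is a root of x^4 - 758x^2 + 42849. This polynomial is irreducible over Q: it has no rational root (each ±√86 ± √293 is irrational), and any factorization into two quadratics over Q would force √(25198) ∈ Q (pairing opposite roots) or √86, √293 ∈ Q (other pairings), all impossible. Hence [Q(γ):Q] = 4 = [Q(√86, √293):Q], so Q(γ) = Q(√86, √293).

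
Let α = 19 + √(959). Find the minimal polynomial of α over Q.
m_α(x) = x^2 - 38x - 598

From α - 19 = √(959), squaring gives (α - 19)^2 = 959, i.e. α^2 - 38α + 361 = 959, so α^2 - 38α - 598 = 0. The discriminant of x^2 - 38x - 598 is (-38)^2 - 4·(-598) = 1444 + 2392 = 3836, and 4·(959) is not a perfect square in Q since 959 is squarefree and ≠ 1. Hence x^2 - 38x - 598 is irreducible over Q and is the minimal polynomial of α.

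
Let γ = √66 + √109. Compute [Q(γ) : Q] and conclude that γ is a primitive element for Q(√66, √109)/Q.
[Q(γ) : Q] = 4 (equivalently, Q(γ) = Q(√66, √109))

Obviously Q(γ) ⊆ Q(√66, √109), and [Q(√66, √109):Q] = 4 (since 66, 109 are distinct squarefree integers > 1 with 7194 not a perfect square). To show equality we compute the minimal polynomial of γ. From γ = √66 + √109: γ^2 = 66 + 2√(7194) + 109 = 175 + 2√(7194), so γ^2 - 175 = 2√(7194); squaring, (γ^2 - 175)^2 = 4·7194, i.e. γ^4 - 350γ^2 + 30625 - 28776 = 0, i.e. γ^4 - 350γ^2 + 1849 = 0. So γ is a root of x^4 - 350x^2 + 1849. This polynomial is irreducible over Q: it has no rational root (each ±√66 ± √109 is irrational), and any factorization into two quadratics over Q would force √(7194) ∈ Q (pairing opposite roots) or √66, √109 ∈ Q (other pairings), all impossible. Hence [Q(γ):Q] = 4 = [Q(√66, √109):Q], so Q(γ) = Q(√66, √109).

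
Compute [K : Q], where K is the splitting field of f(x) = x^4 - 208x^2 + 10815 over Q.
[K : Q] = 4

Solving the quadratic in x^2: x^2 = (208 ± √(208^2 - 4·10815))/2 = (208 ± √4)/2 = (208 ± 2)/2, giving x^2 = 105 or x^2 = 103. So f(x) = (x^2 - 105)(x^2 - 103) and the roots of f are ±√105, ±√103. Hence the splitting field is K = Q(√105, √103). Since 105 and 103 are distinct squarefree integers > 1, their product 10815 is not a perfect square, so √103 ∉ Q(√105). By the tower law [K:Q] = [Q(√105,√103):Q(√105)] · [Q(√105):Q] = 2 · 2 = 4.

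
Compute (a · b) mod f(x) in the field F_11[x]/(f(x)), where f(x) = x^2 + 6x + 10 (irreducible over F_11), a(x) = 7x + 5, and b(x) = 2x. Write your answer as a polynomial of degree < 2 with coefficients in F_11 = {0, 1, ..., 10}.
a · b ≡ 3x + 3 (mod f(x))

Multiply in F_11[x]: a(x)·b(x) = (7x + 5)·(2x) = 3x^2 + 10x. This has degree ≥ 2, so divide by f(x) over F_11: 3x^2 + 10x = (3)·(x^2 + 6x + 10) + (3x + 3). Hence a·b ≡ 3x + 3 (mod f). (F_11[x]/(f) is a field with 11^2 = 121 elements since f is irreducible of degree 2.)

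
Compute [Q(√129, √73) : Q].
[Q(√129, √73) : Q] = 4

[Q(√129):Q] = 2 (min poly x^2 - 129, irreducible since 129 is squarefree > 1). For the top step, suppose √73 ∈ Q(√129), say √73 = c + d√129 with c, d ∈ Q. Squaring: 73 = c^2 + 129d^2 + 2cd√129. Since √129 ∉ Q this forces 2cd = 0. If d = 0 then √73 = c ∈ Q, contradicting 73 squarefree > 1. If c = 0 then 73 = 129d^2, so 129·73 = (129d)^2 is a perfect square in Q — but 129·73 = 9417 is not a perfect square (since 129 and 73 are distinct squarefree integers). Contradiction. Hence √73 ∉ Q(√129), so x^2 - 73 stays irreducible over Q(√129) and [Q(√129, √73) : Q(√129)] = 2. By the tower law, [Q(√129, √73) : Q] = 2 · 2 = 4.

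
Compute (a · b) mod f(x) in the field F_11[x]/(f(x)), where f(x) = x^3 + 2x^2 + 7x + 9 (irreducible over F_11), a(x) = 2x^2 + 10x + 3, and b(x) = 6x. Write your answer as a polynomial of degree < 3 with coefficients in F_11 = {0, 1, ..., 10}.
a · b ≡ 3x^2 + 2 (mod f(x))

Multiply in F_11[x]: a(x)·b(x) = (2x^2 + 10x + 3)·(6x) = x^3 + 5x^2 + 7x. This has degree ≥ 3, so divide by f(x) over F_11: x^3 + 5x^2 + 7x = (1)·(x^3 + 2x^2 + 7x + 9) + (3x^2 + 2). Hence a·b ≡ 3x^2 + 2 (mod f). (F_11[x]/(f) is a field with 11^3 = 1331 elements since f is irreducible of degree 3.)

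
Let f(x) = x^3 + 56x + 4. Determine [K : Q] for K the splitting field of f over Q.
[K : Q] = 6

By the rational root test, any rational root of the monic integer polynomial f(x) = x^3 + 56x + 4 must be an integer dividing the constant term 4, i.e. one of ±{1, 2, 4}. Evaluating: f(1) = 61, f(-1) = -53, f(2) = 124, f(-2) = -116, f(4) = 292, f(-4) = -284; none is 0, so f has no rational root and is therefore irreducible over Q (a cubic with no linear factor over a field is irreducible). For an irreducible cubic, the Galois group is A_3 or S_3 according as the discriminant disc(f) = -4a^3 - 27b^2 = -4·(56)^3 - 27·(4)^2 = -702896 is or is not a square in Q. Here disc(f) = -702896 is not a perfect square in Q, so the Galois group of f over Q is not contained in A_3 and must be all of S_3. The splitting field has degree |S_3| = 6 over Q, so [K : Q] = 6.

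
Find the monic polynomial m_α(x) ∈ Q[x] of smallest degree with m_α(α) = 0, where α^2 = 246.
m_α(x) = x^2 - 246

α satisfies α^2 - 246 = 0, so x^2 - 246 annihilates α. Since d = 246 is squarefree and ≠ 1, it is not a perfect square in Q, so x^2 - 246 has no rational root and is therefore irreducible over Q (a degree-2 polynomial over a field is irreducible iff it has no root). Hence m_α(x) = x^2 - 246.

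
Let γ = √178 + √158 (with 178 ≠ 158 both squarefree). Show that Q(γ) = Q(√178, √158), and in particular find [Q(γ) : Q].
[Q(γ) : Q] = 4 (equivalently, Q(γ) = Q(√178, √158))

Obviously Q(γ) ⊆ Q(√178, √158), and [Q(√178, √158):Q] = 4 (since 178, 158 are distinct squarefree integers > 1 with 28124 not a perfect square). To show equality we compute the minimal polynomial of γ. From γ = √178 + √158: γ^2 = 178 + 2√(28124) + 158 = 336 + 2√(28124), so γ^2 - 336 = 2√(28124); squaring, (γ^2 - 336)^2 = 4·28124, i.e. γ^4 - 672γ^2 + 112896 - 112496 = 0, i.e. γ^4 - 672γ^2 + 400 = 0. So γ is a root of x^4 - 672x^2 + 400. This polynomial is irreducible over Q: it has no rational root (each ±√178 ± √158 is irrational), and any factorization into two quadratics over Q would force √(28124) ∈ Q (pairing opposite roots) or √178, √158 ∈ Q (other pairings), all impossible. Hence [Q(γ):Q] = 4 = [Q(√178, √158):Q], so Q(γ) = Q(√178, √158).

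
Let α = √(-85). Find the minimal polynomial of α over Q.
m_α(x) = x^2 + 85

α satisfies α^2 + 85 = 0, so x^2 + 85 annihilates α. Since d = -85 is squarefree and ≠ 1, it is not a perfect square in Q, so x^2 + 85 has no rational root and is therefore irreducible over Q (a degree-2 polynomial over a field is irreducible iff it has no root). Hence m_α(x) = x^2 + 85.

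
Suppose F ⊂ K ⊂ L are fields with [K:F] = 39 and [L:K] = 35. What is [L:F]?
[L:F] = 1365

The tower law says that for any tower of field extensions F ⊂ K ⊂ L with finite degrees, [L:F] = [L:K] · [K:F]. Here this gives [L:F] = 35 · 39 = 1365.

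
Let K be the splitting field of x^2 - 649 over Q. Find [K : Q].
[K : Q] = 2

f(x) = x^2 - 649 factors as (x - √649)(x + √649). The splitting field is K = Q(√649). Since 649 is squarefree and > 1, it is not a perfect square, so x^2 - 649 is irreducible over Q and [Q(√649) : Q] = 2. Hence [K : Q] = 2.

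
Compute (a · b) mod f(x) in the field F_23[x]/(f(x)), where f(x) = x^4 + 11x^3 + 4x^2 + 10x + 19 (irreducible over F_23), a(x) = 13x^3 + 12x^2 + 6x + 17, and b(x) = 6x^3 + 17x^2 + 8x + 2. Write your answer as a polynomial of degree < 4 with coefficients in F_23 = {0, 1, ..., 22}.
a · b ≡ 19x^3 + 11x^2 + 2x + 21 (mod f(x))

Multiply in F_23[x]: a(x)·b(x) = (13x^3 + 12x^2 + 6x + 17)·(6x^3 + 17x^2 + 8x + 2) = 9x^6 + 17x^5 + 22x^4 + 4x^3 + 16x^2 + 10x + 11. This has degree ≥ 4, so divide by f(x) over F_23: 9x^6 + 17x^5 + 22x^4 + 4x^3 + 16x^2 + 10x + 11 = (9x^2 + 10x + 14)·(x^4 + 11x^3 + 4x^2 + 10x + 19) + (19x^3 + 11x^2 + 2x + 21). Hence a·b ≡ 19x^3 + 11x^2 + 2x + 21 (mod f). (F_23[x]/(f) is a field with 23^4 = 279841 elements since f is irreducible of degree 4.)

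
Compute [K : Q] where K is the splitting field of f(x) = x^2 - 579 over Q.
[K : Q] = 2

f(x) = x^2 - 579 factors as (x - √579)(x + √579). The splitting field is K = Q(√579). Since 579 is squarefree and > 1, it is not a perfect square, so x^2 - 579 is irreducible over Q and [Q(√579) : Q] = 2. Hence [K : Q] = 2.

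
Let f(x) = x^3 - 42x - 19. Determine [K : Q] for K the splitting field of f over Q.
[K : Q] = 6

By the rational root test, any rational root of the monic integer polynomial f(x) = x^3 - 42x - 19 must be an integer dividing the constant term -19, i.e. one of ±{1, 19}. Evaluating: f(1) = -60, f(-1) = 22, f(19) = 6042, f(-19) = -6080; none is 0, so f has no rational root and is therefore irreducible over Q (a cubic with no linear factor over a field is irreducible). For an irreducible cubic, the Galois group is A_3 or S_3 according as the discriminant disc(f) = -4a^3 - 27b^2 = -4·(-42)^3 - 27·(-19)^2 = 286605 is or is not a square in Q. Here disc(f) = 286605 is not a perfect square in Q, so the Galois group of f over Q is not contained in A_3 and must be all of S_3. The splitting field has degree |S_3| = 6 over Q, so [K : Q] = 6.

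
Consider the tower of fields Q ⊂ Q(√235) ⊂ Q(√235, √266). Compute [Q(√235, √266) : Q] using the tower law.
[Q(√235, √266) : Q] = 4

[Q(√235):Q] = 2 (min poly x^2 - 235, irreducible since 235 is squarefree > 1). For the top step, suppose √266 ∈ Q(√235), say √266 = c + d√235 with c, d ∈ Q. Squaring: 266 = c^2 + 235d^2 + 2cd√235. Since √235 ∉ Q this forces 2cd = 0. If d = 0 then √266 = c ∈ Q, contradicting 266 squarefree > 1. If c = 0 then 266 = 235d^2, so 235·266 = (235d)^2 is a perfect square in Q — but 235·266 = 62510 is not a perfect square (since 235 and 266 are distinct squarefree integers). Contradiction. Hence √266 ∉ Q(√235), so x^2 - 266 stays irreducible over Q(√235) and [Q(√235, √266) : Q(√235)] = 2. By the tower law, [Q(√235, √266) : Q] = 2 · 2 = 4.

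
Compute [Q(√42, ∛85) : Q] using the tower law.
[Q(√42, ∛85) : Q] = 6

Let L = Q(√42, ∛85). Since Q(√42) ⊂ L and [Q(√42):Q] = 2, the tower law gives 2 | [L:Q]. Likewise Q(∛85) ⊂ L with [Q(∛85):Q] = 3 (because 85 is not a perfect cube), so 3 | [L:Q]. As gcd(2,3) = 1, [L:Q] is divisible by 6. Conversely L is generated over Q by √42 and ∛85, so [L:Q] ≤ 2·3 = 6. Therefore [Q(√42, ∛85) : Q] = 6.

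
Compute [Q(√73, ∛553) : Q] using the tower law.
[Q(√73, ∛553) : Q] = 6

Let L = Q(√73, ∛553). Since Q(√73) ⊂ L and [Q(√73):Q] = 2, the tower law gives 2 | [L:Q]. Likewise Q(∛553) ⊂ L with [Q(∛553):Q] = 3 (because 553 is not a perfect cube), so 3 | [L:Q]. As gcd(2,3) = 1, [L:Q] is divisible by 6. Conversely L is generated over Q by √73 and ∛553, so [L:Q] ≤ 2·3 = 6. Therefore [Q(√73, ∛553) : Q] = 6.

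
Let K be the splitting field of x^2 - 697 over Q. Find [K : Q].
[K : Q] = 2

f(x) = x^2 - 697 factors as (x - √697)(x + √697). The splitting field is K = Q(√697). Since 697 is squarefree and > 1, it is not a perfect square, so x^2 - 697 is irreducible over Q and [Q(√697) : Q] = 2. Hence [K : Q] = 2.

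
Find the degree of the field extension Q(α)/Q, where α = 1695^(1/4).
[Q(α):Q] = 4

α is a root of x^4 - 1695. By Eisenstein's criterion at the prime p = 3 (which divides the constant term 1695 but p^2 = 9 does not, since 1695 is squarefree), x^4 - 1695 is irreducible over Q. Hence [Q(α):Q] = 4.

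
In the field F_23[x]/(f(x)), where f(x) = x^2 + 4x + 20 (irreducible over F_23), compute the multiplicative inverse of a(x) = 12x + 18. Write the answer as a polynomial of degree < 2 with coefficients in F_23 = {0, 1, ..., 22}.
a(x)^(-1) ≡ 2x + 5 (mod f(x))

Since f is irreducible over F_23, F_23[x]/(f) is a field and a(x) ≠ 0 has an inverse. Apply the extended Euclidean algorithm to f(x) and a(x) in F_23[x]: f(x) = (2x + 5)·a(x) + (22). The last nonzero remainder is the constant 22 = gcd(f, a) in F_23. Back-substituting through the division chain expresses 22 = s(x)·a(x) + t(x)·f(x) with s(x) ≡ 21x + 18 (mod f), so (21x + 18)·a(x) ≡ 22 (mod f). Multiplying by 22^(-1) ≡ 22 in F_23 gives a(x)^(-1) ≡ 22·(21x + 18) ≡ 2x + 5 (mod f). Check: (12x + 18)·(2x + 5) = x^2 + 4x + 21 ≡ 1 (mod x^2 + 4x + 20).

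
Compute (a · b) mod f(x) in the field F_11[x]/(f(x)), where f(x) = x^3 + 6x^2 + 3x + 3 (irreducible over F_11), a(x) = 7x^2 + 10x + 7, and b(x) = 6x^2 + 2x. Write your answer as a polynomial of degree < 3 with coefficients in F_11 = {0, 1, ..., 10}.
a · b ≡ 3x^2 + 4x + 6 (mod f(x))

Multiply in F_11[x]: a(x)·b(x) = (7x^2 + 10x + 7)·(6x^2 + 2x) = 9x^4 + 8x^3 + 7x^2 + 3x. This has degree ≥ 3, so divide by f(x) over F_11: 9x^4 + 8x^3 + 7x^2 + 3x = (9x + 9)·(x^3 + 6x^2 + 3x + 3) + (3x^2 + 4x + 6). Hence a·b ≡ 3x^2 + 4x + 6 (mod f). (F_11[x]/(f) is a field with 11^3 = 1331 elements since f is irreducible of degree 3.)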